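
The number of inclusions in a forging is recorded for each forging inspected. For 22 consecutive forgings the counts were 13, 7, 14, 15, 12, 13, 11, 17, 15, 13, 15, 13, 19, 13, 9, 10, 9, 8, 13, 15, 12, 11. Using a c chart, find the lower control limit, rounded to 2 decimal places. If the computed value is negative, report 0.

1.95

c̄ = (13 + 7 + 14 + 15 + 12 + 13 + 11 + 17 + 15 + 13 + 15 + 13 + 19 + 13 + 9 + 10 + 9 + 8 + 13 + 15 + 12 + 11) / 22 = 277 / 22 = 12.5909
LCL = c̄ − 3√c̄ = 12.5909 − 3 × 3.5484 = 1.9458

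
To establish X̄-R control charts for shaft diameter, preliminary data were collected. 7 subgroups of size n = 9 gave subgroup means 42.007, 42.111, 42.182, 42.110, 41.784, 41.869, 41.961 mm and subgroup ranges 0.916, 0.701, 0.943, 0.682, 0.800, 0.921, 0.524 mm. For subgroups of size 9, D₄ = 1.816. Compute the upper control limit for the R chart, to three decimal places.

1.423

R̄ = (0.916 + 0.701 + 0.943 + 0.682 + 0.800 + 0.921 + 0.524) / 7 = 5.4870 / 7 = 0.7839
UCL_R = D₄·R̄ = 1.816 × 0.7839 = 1.4235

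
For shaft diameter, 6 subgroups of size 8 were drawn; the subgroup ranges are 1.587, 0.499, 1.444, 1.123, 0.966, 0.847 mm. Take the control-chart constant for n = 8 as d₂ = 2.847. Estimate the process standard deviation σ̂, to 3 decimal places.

0.379

R̄ = (1.587 + 0.499 + 1.444 + 1.123 + 0.966 + 0.847) / 6 = 1.0777
σ̂ = R̄ / d₂ = 1.0777 / 2.847 = 0.3785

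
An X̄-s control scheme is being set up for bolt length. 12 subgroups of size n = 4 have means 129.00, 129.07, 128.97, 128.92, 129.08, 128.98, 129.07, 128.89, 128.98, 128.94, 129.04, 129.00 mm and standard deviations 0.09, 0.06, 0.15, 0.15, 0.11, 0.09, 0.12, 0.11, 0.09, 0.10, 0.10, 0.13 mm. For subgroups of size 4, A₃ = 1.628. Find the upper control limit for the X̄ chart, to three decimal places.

X̄̄ = (129.00 + 129.07 + 128.97 + 128.92 + 129.08 + 128.98 + 129.07 + 128.89 + 128.98 + 128.94 + 129.04 + 129.00) / 12 = 128.9950
s̄ = (0.09 + 0.06 + 0.15 + 0.15 + 0.11 + 0.09 + 0.12 + 0.11 + 0.09 + 0.10 + 0.10 + 0.13) / 12 = 0.1083
UCL = X̄̄ + A₃·s̄ = 128.9950 + 1.628 × 0.1083 = 129.1714

129.171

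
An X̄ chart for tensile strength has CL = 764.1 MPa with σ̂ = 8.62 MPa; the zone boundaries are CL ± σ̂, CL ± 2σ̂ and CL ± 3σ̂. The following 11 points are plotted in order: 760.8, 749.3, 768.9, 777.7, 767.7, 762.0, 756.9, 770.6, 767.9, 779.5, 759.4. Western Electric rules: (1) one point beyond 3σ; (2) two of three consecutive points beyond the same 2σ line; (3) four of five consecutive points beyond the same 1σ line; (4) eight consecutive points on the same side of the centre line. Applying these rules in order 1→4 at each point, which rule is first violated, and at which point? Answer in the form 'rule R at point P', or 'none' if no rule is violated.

Zone of each point (C = within 1σ̂, B = 1σ̂–2σ̂, A = 2σ̂–3σ̂, * = beyond 3σ̂; sign = side of CL): 1:-C, 2:-B, 3:+C, 4:+B, 5:+C, 6:-C, 7:-C, 8:+C, 9:+C, 10:+B, 11:-C
No rule fires across all 11 points.

none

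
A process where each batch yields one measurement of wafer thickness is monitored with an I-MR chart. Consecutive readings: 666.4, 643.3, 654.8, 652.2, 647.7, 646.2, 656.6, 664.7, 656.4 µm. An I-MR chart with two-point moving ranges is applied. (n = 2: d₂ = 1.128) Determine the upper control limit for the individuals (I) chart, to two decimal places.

X̄ = (666.4 + 643.3 + 654.8 + 652.2 + 647.7 + 646.2 + 656.6 + 664.7 + 656.4) / 9 = 654.2556
Moving ranges: 23.1, 11.5, 2.6, 4.5, 1.5, 10.4, 8.1, 8.3; M̄R̄ = 70.0000 / 8 = 8.7500
UCL = X̄ + 3·M̄R̄/d₂ = 654.2556 + 3 × 8.7500 / 1.128 = 677.5268

677.53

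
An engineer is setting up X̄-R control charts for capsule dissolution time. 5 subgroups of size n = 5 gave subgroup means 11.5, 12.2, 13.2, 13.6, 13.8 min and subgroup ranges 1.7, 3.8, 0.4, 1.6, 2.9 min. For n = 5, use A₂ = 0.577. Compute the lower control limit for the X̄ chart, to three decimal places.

X̄̄ = (11.5 + 12.2 + 13.2 + 13.6 + 13.8) / 5 = 64.3000 / 5 = 12.8600
R̄ = (1.7 + 3.8 + 0.4 + 1.6 + 2.9) / 5 = 10.4000 / 5 = 2.0800
LCL = X̄̄ − A₂·R̄ = 12.8600 − 0.577 × 2.0800 = 11.6598

11.660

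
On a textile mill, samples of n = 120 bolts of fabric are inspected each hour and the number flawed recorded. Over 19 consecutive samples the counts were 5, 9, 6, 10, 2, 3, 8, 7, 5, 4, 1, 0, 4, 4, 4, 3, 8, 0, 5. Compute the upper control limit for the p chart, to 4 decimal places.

0.0914

p̄ = Σdᵢ / (k·n) = 88 / (19 × 120) = 0.03860
UCL = p̄ + 3·√(p̄(1−p̄)/n) = 0.03860 + 3 × √(0.03860×0.96140/120) = 0.03860 + 3 × 0.01758 = 0.09135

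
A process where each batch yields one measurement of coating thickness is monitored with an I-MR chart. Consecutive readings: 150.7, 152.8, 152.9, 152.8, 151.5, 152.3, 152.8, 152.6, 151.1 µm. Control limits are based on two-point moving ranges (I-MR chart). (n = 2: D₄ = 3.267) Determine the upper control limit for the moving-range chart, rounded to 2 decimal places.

2.70

Moving ranges: 2.1, 0.1, 0.1, 1.3, 0.8, 0.5, 0.2, 1.5; M̄R̄ = 6.6000 / 8 = 0.8250
UCL_MR = D₄·M̄R̄ = 3.267 × 0.8250 = 2.6953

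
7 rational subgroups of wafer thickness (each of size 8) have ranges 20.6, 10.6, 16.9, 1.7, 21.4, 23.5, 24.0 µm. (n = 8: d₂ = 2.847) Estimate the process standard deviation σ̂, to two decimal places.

5.96

R̄ = (20.6 + 10.6 + 16.9 + 1.7 + 21.4 + 23.5 + 24.0) / 7 = 16.9571
σ̂ = R̄ / d₂ = 16.9571 / 2.847 = 5.9561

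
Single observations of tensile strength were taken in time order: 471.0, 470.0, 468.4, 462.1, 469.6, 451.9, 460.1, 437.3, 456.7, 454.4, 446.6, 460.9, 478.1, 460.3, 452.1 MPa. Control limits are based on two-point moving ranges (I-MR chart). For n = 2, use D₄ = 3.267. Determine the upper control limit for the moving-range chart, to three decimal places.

35.494

Moving ranges: 1.0, 1.6, 6.3, 7.5, 17.7, 8.2, 22.8, 19.4, 2.3, 7.8, 14.3, 17.2, 17.8, 8.2; M̄R̄ = 152.1000 / 14 = 10.8643
UCL_MR = D₄·M̄R̄ = 3.267 × 10.8643 = 35.4936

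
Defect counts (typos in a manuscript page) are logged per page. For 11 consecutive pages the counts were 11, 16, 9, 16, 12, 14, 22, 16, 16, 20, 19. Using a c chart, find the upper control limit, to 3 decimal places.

27.374

c̄ = (11 + 16 + 9 + 16 + 12 + 14 + 22 + 16 + 16 + 20 + 19) / 11 = 171 / 11 = 15.5455
UCL = c̄ + 3√c̄ = 15.5455 + 3 × √15.5455 = 15.5455 + 3 × 3.9428 = 27.3738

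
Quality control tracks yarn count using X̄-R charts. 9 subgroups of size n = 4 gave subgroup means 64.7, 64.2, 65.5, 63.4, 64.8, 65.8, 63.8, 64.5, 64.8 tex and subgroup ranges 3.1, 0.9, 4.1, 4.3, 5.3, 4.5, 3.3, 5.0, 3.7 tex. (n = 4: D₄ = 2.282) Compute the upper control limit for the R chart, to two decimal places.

8.67

R̄ = (3.1 + 0.9 + 4.1 + 4.3 + 5.3 + 4.5 + 3.3 + 5.0 + 3.7) / 9 = 34.2000 / 9 = 3.8000
UCL_R = D₄·R̄ = 2.282 × 3.8000 = 8.6716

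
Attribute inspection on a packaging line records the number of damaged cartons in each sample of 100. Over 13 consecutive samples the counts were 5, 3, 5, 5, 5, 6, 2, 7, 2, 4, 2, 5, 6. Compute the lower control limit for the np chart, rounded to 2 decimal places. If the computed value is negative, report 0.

0.00

p̄ = Σdᵢ / (k·n) = 57 / (13 × 100) = 0.04385
LCL = np̄ − 3·√(np̄(1−p̄)) = 4.3846 − 3 × 2.0475 = -1.7580 → 0 (negative, so LCL = 0)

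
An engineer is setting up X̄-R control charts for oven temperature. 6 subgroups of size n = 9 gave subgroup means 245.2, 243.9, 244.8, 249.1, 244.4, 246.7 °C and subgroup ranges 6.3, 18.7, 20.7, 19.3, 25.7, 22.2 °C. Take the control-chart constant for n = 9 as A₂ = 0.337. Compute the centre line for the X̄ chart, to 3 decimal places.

X̄̄ = (245.2 + 243.9 + 244.8 + 249.1 + 244.4 + 246.7) / 6 = 1474.1000 / 6 = 245.6833
CL = X̄̄ = 245.6833

245.683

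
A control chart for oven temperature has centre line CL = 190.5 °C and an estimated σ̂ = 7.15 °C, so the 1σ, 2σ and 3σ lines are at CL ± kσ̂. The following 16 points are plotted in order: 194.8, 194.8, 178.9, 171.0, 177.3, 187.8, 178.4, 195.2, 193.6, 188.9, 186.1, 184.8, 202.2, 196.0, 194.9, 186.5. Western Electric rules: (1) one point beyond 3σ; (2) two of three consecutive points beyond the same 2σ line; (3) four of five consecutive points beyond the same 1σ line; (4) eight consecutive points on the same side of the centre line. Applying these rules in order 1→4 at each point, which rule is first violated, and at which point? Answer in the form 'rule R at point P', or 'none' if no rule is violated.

Zone of each point (C = within 1σ̂, B = 1σ̂–2σ̂, A = 2σ̂–3σ̂, * = beyond 3σ̂; sign = side of CL): 1:+C, 2:+C, 3:-B, 4:-A, 5:-B, 6:-C, 7:-B, 8:+C, 9:+C, 10:-C, 11:-C, 12:-C, 13:+B, 14:+C, 15:+C, 16:-C
Rule 3 (four of five consecutive points beyond the same 1σ limit) is satisfied at point 7.

rule 3 at point 7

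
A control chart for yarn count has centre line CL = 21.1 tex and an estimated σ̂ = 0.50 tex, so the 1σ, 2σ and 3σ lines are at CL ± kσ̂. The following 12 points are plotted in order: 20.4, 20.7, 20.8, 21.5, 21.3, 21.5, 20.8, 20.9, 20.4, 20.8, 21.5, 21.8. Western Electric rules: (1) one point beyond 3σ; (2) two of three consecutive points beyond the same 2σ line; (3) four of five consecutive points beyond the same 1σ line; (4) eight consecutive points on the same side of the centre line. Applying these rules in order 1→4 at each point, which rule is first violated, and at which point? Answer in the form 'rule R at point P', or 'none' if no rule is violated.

none

Zone of each point (C = within 1σ̂, B = 1σ̂–2σ̂, A = 2σ̂–3σ̂, * = beyond 3σ̂; sign = side of CL): 1:-B, 2:-C, 3:-C, 4:+C, 5:+C, 6:+C, 7:-C, 8:-C, 9:-B, 10:-C, 11:+C, 12:+B
No rule fires across all 12 points.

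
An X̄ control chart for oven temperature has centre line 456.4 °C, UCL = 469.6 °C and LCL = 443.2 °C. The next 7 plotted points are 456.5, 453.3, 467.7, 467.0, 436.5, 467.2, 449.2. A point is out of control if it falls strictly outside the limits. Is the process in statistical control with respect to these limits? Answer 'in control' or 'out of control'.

Compare each point to [443.2, 469.6]: sample 5 = 436.5 < LCL.

out of control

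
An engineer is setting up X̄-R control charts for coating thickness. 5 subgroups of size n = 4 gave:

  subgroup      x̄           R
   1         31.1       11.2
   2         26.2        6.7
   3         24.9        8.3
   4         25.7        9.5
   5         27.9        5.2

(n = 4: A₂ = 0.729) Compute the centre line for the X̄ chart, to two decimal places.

X̄̄ = (31.1 + 26.2 + 24.9 + 25.7 + 27.9) / 5 = 135.8000 / 5 = 27.1600
CL = X̄̄ = 27.1600

27.16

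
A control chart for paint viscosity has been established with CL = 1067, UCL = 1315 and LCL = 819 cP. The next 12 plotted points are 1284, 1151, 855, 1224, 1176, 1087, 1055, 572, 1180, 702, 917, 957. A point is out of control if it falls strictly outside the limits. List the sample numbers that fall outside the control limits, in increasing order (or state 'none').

8, 10

Compare each point to [819, 1315]: sample 8 = 572 < LCL; sample 10 = 702 < LCL.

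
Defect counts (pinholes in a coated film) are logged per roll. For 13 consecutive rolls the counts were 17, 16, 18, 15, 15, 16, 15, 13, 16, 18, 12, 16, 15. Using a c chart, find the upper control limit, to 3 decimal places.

27.364

c̄ = (17 + 16 + 18 + 15 + 15 + 16 + 15 + 13 + 16 + 18 + 12 + 16 + 15) / 13 = 202 / 13 = 15.5385
UCL = c̄ + 3√c̄ = 15.5385 + 3 × √15.5385 = 15.5385 + 3 × 3.9419 = 27.3641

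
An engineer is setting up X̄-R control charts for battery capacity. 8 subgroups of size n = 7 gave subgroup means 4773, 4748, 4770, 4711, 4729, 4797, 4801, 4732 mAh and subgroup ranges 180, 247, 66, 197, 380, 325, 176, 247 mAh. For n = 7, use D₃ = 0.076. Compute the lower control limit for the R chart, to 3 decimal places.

R̄ = (180 + 247 + 66 + 197 + 380 + 325 + 176 + 247) / 8 = 1818.0000 / 8 = 227.2500
LCL_R = D₃·R̄ = 0.076 × 227.2500 = 17.2710

17.271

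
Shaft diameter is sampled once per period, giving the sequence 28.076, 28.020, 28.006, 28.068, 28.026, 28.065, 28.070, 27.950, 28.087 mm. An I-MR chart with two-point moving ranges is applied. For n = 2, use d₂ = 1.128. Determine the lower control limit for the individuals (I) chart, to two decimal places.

27.88

X̄ = (28.076 + 28.020 + 28.006 + 28.068 + 28.026 + 28.065 + 28.070 + 27.950 + 28.087) / 9 = 28.0409
Moving ranges: 0.056, 0.014, 0.062, 0.042, 0.039, 0.005, 0.120, 0.137; M̄R̄ = 0.4750 / 8 = 0.0594
LCL = X̄ − 3·M̄R̄/d₂ = 28.0409 − 3 × 0.0594 / 1.128 = 27.8830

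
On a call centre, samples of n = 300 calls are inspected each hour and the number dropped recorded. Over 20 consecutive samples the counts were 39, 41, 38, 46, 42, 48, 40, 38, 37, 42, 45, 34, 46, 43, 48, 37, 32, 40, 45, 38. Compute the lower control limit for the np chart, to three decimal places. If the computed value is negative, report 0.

23.111

p̄ = Σdᵢ / (k·n) = 819 / (20 × 300) = 0.13650
LCL = np̄ − 3·√(np̄(1−p̄)) = 40.9500 − 3 × 5.9465 = 23.1106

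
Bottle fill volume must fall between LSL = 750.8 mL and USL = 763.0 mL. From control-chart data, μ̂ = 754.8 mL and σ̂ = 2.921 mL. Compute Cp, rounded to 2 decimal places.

0.70

Cp = (USL − LSL) / (6σ̂) = (763.0 − 750.8) / (6 × 2.921) = 12.2000 / 17.5260 = 0.6961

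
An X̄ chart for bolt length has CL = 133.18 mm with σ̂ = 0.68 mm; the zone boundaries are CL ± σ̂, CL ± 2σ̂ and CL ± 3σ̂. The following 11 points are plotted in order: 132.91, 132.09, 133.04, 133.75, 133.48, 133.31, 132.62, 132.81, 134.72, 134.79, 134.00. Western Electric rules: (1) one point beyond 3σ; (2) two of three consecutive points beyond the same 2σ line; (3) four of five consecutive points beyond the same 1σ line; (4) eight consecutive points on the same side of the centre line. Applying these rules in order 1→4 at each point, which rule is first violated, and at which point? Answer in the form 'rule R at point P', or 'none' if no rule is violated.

Zone of each point (C = within 1σ̂, B = 1σ̂–2σ̂, A = 2σ̂–3σ̂, * = beyond 3σ̂; sign = side of CL): 1:-C, 2:-B, 3:-C, 4:+C, 5:+C, 6:+C, 7:-C, 8:-C, 9:+A, 10:+A, 11:+B
Rule 2 (two of three consecutive points beyond the same 2σ limit) is satisfied at point 10.

rule 2 at point 10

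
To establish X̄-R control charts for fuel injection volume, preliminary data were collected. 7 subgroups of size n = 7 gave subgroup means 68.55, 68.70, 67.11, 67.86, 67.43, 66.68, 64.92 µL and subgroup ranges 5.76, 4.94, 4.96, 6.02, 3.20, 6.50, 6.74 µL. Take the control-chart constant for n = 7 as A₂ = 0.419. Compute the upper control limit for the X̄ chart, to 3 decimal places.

X̄̄ = (68.55 + 68.70 + 67.11 + 67.86 + 67.43 + 66.68 + 64.92) / 7 = 471.2500 / 7 = 67.3214
R̄ = (5.76 + 4.94 + 4.96 + 6.02 + 3.20 + 6.50 + 6.74) / 7 = 38.1200 / 7 = 5.4457
UCL = X̄̄ + A₂·R̄ = 67.3214 + 0.419 × 5.4457 = 69.6032

69.603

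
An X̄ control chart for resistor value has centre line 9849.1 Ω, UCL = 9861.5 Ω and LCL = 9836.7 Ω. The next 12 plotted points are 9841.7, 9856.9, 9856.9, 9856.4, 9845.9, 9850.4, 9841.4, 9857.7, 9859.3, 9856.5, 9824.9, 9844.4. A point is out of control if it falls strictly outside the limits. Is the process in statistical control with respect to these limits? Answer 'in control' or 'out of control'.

out of control

Compare each point to [9836.7, 9861.5]: sample 11 = 9824.9 < LCL.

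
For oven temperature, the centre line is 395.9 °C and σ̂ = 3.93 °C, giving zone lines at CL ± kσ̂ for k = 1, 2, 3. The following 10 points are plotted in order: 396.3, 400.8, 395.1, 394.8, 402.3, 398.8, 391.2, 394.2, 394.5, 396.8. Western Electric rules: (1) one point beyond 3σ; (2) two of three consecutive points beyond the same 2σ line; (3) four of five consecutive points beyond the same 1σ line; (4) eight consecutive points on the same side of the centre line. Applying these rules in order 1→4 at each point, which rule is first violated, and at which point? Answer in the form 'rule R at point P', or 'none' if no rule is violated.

Zone of each point (C = within 1σ̂, B = 1σ̂–2σ̂, A = 2σ̂–3σ̂, * = beyond 3σ̂; sign = side of CL): 1:+C, 2:+B, 3:-C, 4:-C, 5:+B, 6:+C, 7:-B, 8:-C, 9:-C, 10:+C
No rule fires across all 10 points.

none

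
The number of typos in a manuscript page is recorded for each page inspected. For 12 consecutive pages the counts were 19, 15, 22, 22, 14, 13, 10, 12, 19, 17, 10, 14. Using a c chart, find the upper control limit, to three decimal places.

27.426

c̄ = (19 + 15 + 22 + 22 + 14 + 13 + 10 + 12 + 19 + 17 + 10 + 14) / 12 = 187 / 12 = 15.5833
UCL = c̄ + 3√c̄ = 15.5833 + 3 × √15.5833 = 15.5833 + 3 × 3.9476 = 27.4261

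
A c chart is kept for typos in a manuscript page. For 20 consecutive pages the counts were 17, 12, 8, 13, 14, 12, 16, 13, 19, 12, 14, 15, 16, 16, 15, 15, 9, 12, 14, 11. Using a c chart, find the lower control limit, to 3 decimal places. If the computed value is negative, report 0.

2.566

c̄ = (17 + 12 + 8 + 13 + 14 + 12 + 16 + 13 + 19 + 12 + 14 + 15 + 16 + 16 + 15 + 15 + 9 + 12 + 14 + 11) / 20 = 273 / 20 = 13.6500
LCL = c̄ − 3√c̄ = 13.6500 − 3 × 3.6946 = 2.5662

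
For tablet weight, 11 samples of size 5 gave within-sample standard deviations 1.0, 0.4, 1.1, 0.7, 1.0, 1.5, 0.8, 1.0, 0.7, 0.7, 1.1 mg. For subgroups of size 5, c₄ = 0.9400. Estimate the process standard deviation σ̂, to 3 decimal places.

0.967

s̄ = (1.0 + 0.4 + 1.1 + 0.7 + 1.0 + 1.5 + 0.8 + 1.0 + 0.7 + 0.7 + 1.1) / 11 = 0.9091
σ̂ = s̄ / c₄ = 0.9091 / 0.9400 = 0.9671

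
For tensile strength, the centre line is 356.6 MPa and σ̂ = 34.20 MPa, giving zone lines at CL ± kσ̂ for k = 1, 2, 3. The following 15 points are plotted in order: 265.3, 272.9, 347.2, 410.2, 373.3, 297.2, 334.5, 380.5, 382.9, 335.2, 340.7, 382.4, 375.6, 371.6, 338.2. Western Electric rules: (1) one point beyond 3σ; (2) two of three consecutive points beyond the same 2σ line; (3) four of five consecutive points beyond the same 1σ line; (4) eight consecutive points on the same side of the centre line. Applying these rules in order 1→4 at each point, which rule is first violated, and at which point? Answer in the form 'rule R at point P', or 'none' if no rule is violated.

rule 2 at point 2

Zone of each point (C = within 1σ̂, B = 1σ̂–2σ̂, A = 2σ̂–3σ̂, * = beyond 3σ̂; sign = side of CL): 1:-A, 2:-A, 3:-C, 4:+B, 5:+C, 6:-B, 7:-C, 8:+C, 9:+C, 10:-C, 11:-C, 12:+C, 13:+C, 14:+C, 15:-C
Rule 2 (two of three consecutive points beyond the same 2σ limit) is satisfied at point 2.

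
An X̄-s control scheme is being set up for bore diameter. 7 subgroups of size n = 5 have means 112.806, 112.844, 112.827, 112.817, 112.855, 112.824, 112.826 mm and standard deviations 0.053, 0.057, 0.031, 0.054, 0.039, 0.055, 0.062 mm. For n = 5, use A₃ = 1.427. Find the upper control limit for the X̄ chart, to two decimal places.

112.90

X̄̄ = (112.806 + 112.844 + 112.827 + 112.817 + 112.855 + 112.824 + 112.826) / 7 = 112.8284
s̄ = (0.053 + 0.057 + 0.031 + 0.054 + 0.039 + 0.055 + 0.062) / 7 = 0.0501
UCL = X̄̄ + A₃·s̄ = 112.8284 + 1.427 × 0.0501 = 112.9000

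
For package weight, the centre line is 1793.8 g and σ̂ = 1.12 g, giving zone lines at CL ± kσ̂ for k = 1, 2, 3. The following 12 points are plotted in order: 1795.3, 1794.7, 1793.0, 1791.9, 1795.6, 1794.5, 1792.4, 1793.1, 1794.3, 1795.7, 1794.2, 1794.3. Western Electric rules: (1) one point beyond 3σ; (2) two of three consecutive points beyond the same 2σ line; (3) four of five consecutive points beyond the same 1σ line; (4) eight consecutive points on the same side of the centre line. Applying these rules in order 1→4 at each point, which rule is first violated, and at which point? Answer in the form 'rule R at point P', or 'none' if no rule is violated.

none

Zone of each point (C = within 1σ̂, B = 1σ̂–2σ̂, A = 2σ̂–3σ̂, * = beyond 3σ̂; sign = side of CL): 1:+B, 2:+C, 3:-C, 4:-B, 5:+B, 6:+C, 7:-B, 8:-C, 9:+C, 10:+B, 11:+C, 12:+C
No rule fires across all 12 points.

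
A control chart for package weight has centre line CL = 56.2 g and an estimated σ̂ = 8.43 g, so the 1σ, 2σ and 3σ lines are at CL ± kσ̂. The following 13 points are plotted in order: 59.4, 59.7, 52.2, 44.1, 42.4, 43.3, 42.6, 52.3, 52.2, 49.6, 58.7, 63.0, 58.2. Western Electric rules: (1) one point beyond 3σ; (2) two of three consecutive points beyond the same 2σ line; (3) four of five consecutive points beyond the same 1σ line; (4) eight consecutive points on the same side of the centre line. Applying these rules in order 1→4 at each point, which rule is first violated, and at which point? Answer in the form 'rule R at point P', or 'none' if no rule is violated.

Zone of each point (C = within 1σ̂, B = 1σ̂–2σ̂, A = 2σ̂–3σ̂, * = beyond 3σ̂; sign = side of CL): 1:+C, 2:+C, 3:-C, 4:-B, 5:-B, 6:-B, 7:-B, 8:-C, 9:-C, 10:-C, 11:+C, 12:+C, 13:+C
Rule 3 (four of five consecutive points beyond the same 1σ limit) is satisfied at point 7.

rule 3 at point 7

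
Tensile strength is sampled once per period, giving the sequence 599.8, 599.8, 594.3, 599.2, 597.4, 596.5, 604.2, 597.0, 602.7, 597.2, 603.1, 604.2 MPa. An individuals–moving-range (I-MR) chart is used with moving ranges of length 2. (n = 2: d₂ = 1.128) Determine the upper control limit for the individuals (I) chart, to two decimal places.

610.79

X̄ = (599.8 + 599.8 + 594.3 + 599.2 + 597.4 + 596.5 + 604.2 + 597.0 + 602.7 + 597.2 + 603.1 + 604.2) / 12 = 599.6167
Moving ranges: 0.0, 5.5, 4.9, 1.8, 0.9, 7.7, 7.2, 5.7, 5.5, 5.9, 1.1; M̄R̄ = 46.2000 / 11 = 4.2000
UCL = X̄ + 3·M̄R̄/d₂ = 599.6167 + 3 × 4.2000 / 1.128 = 610.7869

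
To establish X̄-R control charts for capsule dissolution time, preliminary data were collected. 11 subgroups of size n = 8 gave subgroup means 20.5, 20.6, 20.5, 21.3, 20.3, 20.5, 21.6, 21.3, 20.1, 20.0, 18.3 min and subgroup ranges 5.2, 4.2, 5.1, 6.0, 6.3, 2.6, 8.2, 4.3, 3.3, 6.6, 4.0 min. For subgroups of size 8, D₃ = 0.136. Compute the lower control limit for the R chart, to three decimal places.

R̄ = (5.2 + 4.2 + 5.1 + 6.0 + 6.3 + 2.6 + 8.2 + 4.3 + 3.3 + 6.6 + 4.0) / 11 = 55.8000 / 11 = 5.0727
LCL_R = D₃·R̄ = 0.136 × 5.0727 = 0.6899

0.690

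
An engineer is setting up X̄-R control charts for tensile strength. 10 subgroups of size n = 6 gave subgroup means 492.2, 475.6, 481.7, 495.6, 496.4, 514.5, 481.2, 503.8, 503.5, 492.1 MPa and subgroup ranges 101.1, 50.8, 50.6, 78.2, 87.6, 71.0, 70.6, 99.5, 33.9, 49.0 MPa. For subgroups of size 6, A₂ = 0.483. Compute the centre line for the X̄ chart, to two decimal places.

X̄̄ = (492.2 + 475.6 + 481.7 + 495.6 + 496.4 + 514.5 + 481.2 + 503.8 + 503.5 + 492.1) / 10 = 4936.6000 / 10 = 493.6600
CL = X̄̄ = 493.6600

493.66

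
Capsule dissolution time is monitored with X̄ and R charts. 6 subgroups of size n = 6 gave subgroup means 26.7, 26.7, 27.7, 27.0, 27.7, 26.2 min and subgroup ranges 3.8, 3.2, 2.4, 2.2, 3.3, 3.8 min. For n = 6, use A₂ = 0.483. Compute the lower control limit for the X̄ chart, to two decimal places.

25.49

X̄̄ = (26.7 + 26.7 + 27.7 + 27.0 + 27.7 + 26.2) / 6 = 162.0000 / 6 = 27.0000
R̄ = (3.8 + 3.2 + 2.4 + 2.2 + 3.3 + 3.8) / 6 = 18.7000 / 6 = 3.1167
LCL = X̄̄ − A₂·R̄ = 27.0000 − 0.483 × 3.1167 = 25.4947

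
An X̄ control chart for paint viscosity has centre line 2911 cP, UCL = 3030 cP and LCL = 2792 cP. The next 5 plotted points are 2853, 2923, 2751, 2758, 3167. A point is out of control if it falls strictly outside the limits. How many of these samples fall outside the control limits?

3

Compare each point to [2792, 3030]: sample 3 = 2751 < LCL; sample 4 = 2758 < LCL; sample 5 = 3167 > UCL.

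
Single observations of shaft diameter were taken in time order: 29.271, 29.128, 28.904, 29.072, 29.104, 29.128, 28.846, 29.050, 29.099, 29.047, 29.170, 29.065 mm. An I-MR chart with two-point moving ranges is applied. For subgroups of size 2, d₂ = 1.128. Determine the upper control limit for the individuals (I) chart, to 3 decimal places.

29.414

X̄ = (29.271 + 29.128 + 28.904 + 29.072 + 29.104 + 29.128 + 28.846 + 29.050 + 29.099 + 29.047 + 29.170 + 29.065) / 12 = 29.0737
Moving ranges: 0.143, 0.224, 0.168, 0.032, 0.024, 0.282, 0.204, 0.049, 0.052, 0.123, 0.105; M̄R̄ = 1.4060 / 11 = 0.1278
UCL = X̄ + 3·M̄R̄/d₂ = 29.0737 + 3 × 0.1278 / 1.128 = 29.4136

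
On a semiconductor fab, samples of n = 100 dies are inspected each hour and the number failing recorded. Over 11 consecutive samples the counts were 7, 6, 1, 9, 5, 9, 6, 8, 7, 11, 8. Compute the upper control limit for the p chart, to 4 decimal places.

0.1465

p̄ = Σdᵢ / (k·n) = 77 / (11 × 100) = 0.07000
UCL = p̄ + 3·√(p̄(1−p̄)/n) = 0.07000 + 3 × √(0.07000×0.93000/100) = 0.07000 + 3 × 0.02551 = 0.14654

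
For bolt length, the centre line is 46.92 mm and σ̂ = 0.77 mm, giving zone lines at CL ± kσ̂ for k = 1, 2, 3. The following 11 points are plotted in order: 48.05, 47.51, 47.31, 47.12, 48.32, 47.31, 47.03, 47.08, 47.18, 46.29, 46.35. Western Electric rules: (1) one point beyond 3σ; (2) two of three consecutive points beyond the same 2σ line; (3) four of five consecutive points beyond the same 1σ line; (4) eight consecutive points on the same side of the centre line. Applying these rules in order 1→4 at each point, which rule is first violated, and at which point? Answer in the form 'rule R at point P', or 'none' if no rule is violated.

Zone of each point (C = within 1σ̂, B = 1σ̂–2σ̂, A = 2σ̂–3σ̂, * = beyond 3σ̂; sign = side of CL): 1:+B, 2:+C, 3:+C, 4:+C, 5:+B, 6:+C, 7:+C, 8:+C, 9:+C, 10:-C, 11:-C
Rule 4 (eight consecutive points on the same side of the centre line) is satisfied at point 8.

rule 4 at point 8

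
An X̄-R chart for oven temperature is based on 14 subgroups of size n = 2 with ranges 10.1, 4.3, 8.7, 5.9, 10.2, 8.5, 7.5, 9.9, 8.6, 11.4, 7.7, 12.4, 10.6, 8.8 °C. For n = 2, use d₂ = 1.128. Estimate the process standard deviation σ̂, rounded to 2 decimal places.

7.89

R̄ = (10.1 + 4.3 + 8.7 + 5.9 + 10.2 + 8.5 + 7.5 + 9.9 + 8.6 + 11.4 + 7.7 + 12.4 + 10.6 + 8.8) / 14 = 8.9000
σ̂ = R̄ / d₂ = 8.9000 / 1.128 = 7.8901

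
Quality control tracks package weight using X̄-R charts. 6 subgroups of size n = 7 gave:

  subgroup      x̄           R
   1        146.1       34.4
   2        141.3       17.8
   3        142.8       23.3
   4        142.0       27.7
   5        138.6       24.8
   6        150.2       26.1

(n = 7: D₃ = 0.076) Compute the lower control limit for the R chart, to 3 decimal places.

1.952

R̄ = (34.4 + 17.8 + 23.3 + 27.7 + 24.8 + 26.1) / 6 = 154.1000 / 6 = 25.6833
LCL_R = D₃·R̄ = 0.076 × 25.6833 = 1.9519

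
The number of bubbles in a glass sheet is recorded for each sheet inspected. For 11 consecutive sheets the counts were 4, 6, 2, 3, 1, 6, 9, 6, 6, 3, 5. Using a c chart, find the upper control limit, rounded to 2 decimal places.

c̄ = (4 + 6 + 2 + 3 + 1 + 6 + 9 + 6 + 6 + 3 + 5) / 11 = 51 / 11 = 4.6364
UCL = c̄ + 3√c̄ = 4.6364 + 3 × √4.6364 = 4.6364 + 3 × 2.1532 = 11.0960

11.10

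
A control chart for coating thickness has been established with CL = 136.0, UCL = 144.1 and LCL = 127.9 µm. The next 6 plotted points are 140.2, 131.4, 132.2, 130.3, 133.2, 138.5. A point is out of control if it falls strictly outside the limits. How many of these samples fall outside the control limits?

All 6 points lie within [127.9, 144.1].

0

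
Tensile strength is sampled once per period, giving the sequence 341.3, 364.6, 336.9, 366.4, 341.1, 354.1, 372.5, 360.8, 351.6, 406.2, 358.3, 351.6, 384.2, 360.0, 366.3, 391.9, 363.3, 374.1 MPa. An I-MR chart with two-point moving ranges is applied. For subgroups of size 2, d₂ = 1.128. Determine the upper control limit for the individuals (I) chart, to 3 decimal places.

X̄ = (341.3 + 364.6 + 336.9 + 366.4 + 341.1 + 354.1 + 372.5 + 360.8 + 351.6 + 406.2 + 358.3 + 351.6 + 384.2 + 360.0 + 366.3 + 391.9 + 363.3 + 374.1) / 18 = 363.6222
Moving ranges: 23.3, 27.7, 29.5, 25.3, 13.0, 18.4, 11.7, 9.2, 54.6, 47.9, 6.7, 32.6, 24.2, 6.3, 25.6, 28.6, 10.8; M̄R̄ = 395.4000 / 17 = 23.2588
UCL = X̄ + 3·M̄R̄/d₂ = 363.6222 + 3 × 23.2588 / 1.128 = 425.4808

425.481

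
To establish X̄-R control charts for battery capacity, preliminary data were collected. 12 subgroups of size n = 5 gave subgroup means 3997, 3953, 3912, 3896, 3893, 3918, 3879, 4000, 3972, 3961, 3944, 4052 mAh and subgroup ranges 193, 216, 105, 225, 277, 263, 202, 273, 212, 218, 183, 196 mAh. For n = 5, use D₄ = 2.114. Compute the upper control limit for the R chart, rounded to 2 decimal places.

R̄ = (193 + 216 + 105 + 225 + 277 + 263 + 202 + 273 + 212 + 218 + 183 + 196) / 12 = 2563.0000 / 12 = 213.5833
UCL_R = D₄·R̄ = 2.114 × 213.5833 = 451.5152

451.52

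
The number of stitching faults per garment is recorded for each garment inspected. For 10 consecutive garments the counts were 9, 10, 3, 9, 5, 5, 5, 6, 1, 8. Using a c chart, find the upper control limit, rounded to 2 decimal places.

13.51

c̄ = (9 + 10 + 3 + 9 + 5 + 5 + 5 + 6 + 1 + 8) / 10 = 61 / 10 = 6.1000
UCL = c̄ + 3√c̄ = 6.1000 + 3 × √6.1000 = 6.1000 + 3 × 2.4698 = 13.5095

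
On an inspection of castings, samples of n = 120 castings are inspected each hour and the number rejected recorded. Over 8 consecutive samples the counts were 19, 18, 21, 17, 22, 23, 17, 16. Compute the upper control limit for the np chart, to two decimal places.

31.15

p̄ = Σdᵢ / (k·n) = 153 / (8 × 120) = 0.15937
UCL = np̄ + 3·√(np̄(1−p̄)) = 19.1250 + 3 × √(19.1250×0.84062) = 19.1250 + 3 × 4.0096 = 31.1538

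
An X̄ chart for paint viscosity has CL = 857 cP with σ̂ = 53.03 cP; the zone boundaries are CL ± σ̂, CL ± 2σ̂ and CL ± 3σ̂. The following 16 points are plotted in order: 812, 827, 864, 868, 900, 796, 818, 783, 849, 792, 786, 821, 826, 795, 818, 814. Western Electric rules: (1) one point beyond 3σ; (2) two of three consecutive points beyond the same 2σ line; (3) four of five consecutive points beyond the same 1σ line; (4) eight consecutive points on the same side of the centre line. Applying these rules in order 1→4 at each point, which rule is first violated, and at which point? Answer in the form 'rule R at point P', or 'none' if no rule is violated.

rule 4 at point 13

Zone of each point (C = within 1σ̂, B = 1σ̂–2σ̂, A = 2σ̂–3σ̂, * = beyond 3σ̂; sign = side of CL): 1:-C, 2:-C, 3:+C, 4:+C, 5:+C, 6:-B, 7:-C, 8:-B, 9:-C, 10:-B, 11:-B, 12:-C, 13:-C, 14:-B, 15:-C, 16:-C
Rule 4 (eight consecutive points on the same side of the centre line) is satisfied at point 13.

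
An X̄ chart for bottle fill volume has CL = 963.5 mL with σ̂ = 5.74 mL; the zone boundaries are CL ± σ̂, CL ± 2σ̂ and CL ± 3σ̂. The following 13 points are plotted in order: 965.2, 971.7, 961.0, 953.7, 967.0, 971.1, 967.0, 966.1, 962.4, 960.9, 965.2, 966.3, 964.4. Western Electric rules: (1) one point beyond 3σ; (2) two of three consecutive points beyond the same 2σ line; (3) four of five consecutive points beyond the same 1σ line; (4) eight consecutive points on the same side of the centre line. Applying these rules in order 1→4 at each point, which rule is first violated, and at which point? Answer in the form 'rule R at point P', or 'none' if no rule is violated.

none

Zone of each point (C = within 1σ̂, B = 1σ̂–2σ̂, A = 2σ̂–3σ̂, * = beyond 3σ̂; sign = side of CL): 1:+C, 2:+B, 3:-C, 4:-B, 5:+C, 6:+B, 7:+C, 8:+C, 9:-C, 10:-C, 11:+C, 12:+C, 13:+C
No rule fires across all 13 points.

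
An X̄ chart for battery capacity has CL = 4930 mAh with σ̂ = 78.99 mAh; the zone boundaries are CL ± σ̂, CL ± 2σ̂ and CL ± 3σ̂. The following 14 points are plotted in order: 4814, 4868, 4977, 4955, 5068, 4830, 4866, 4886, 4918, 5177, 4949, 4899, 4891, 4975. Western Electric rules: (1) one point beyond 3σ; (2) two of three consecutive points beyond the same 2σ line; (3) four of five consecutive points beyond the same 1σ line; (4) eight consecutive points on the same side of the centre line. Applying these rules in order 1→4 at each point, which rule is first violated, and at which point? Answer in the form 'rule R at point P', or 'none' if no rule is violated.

Zone of each point (C = within 1σ̂, B = 1σ̂–2σ̂, A = 2σ̂–3σ̂, * = beyond 3σ̂; sign = side of CL): 1:-B, 2:-C, 3:+C, 4:+C, 5:+B, 6:-B, 7:-C, 8:-C, 9:-C, 10:+*, 11:+C, 12:-C, 13:-C, 14:+C
Rule 1 (one point beyond the 3σ limits) is satisfied at point 10.

rule 1 at point 10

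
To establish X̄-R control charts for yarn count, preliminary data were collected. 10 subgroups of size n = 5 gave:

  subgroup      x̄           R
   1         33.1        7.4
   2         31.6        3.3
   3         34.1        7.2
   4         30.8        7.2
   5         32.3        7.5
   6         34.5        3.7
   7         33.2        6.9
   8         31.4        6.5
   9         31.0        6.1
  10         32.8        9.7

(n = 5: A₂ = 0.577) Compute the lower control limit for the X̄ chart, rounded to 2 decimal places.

X̄̄ = (33.1 + 31.6 + 34.1 + 30.8 + 32.3 + 34.5 + 33.2 + 31.4 + 31.0 + 32.8) / 10 = 324.8000 / 10 = 32.4800
R̄ = (7.4 + 3.3 + 7.2 + 7.2 + 7.5 + 3.7 + 6.9 + 6.5 + 6.1 + 9.7) / 10 = 65.5000 / 10 = 6.5500
LCL = X̄̄ − A₂·R̄ = 32.4800 − 0.577 × 6.5500 = 28.7007

28.70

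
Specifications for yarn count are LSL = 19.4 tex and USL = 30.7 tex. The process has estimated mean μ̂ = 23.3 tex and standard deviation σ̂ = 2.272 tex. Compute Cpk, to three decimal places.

0.572

Cpu = (USL − μ̂) / (3σ̂) = (30.7 − 23.3) / (3 × 2.272) = 1.0857; Cpl = (μ̂ − LSL) / (3σ̂) = (23.3 − 19.4) / (3 × 2.272) = 0.5722; Cpk = min(Cpu, Cpl) = 0.5722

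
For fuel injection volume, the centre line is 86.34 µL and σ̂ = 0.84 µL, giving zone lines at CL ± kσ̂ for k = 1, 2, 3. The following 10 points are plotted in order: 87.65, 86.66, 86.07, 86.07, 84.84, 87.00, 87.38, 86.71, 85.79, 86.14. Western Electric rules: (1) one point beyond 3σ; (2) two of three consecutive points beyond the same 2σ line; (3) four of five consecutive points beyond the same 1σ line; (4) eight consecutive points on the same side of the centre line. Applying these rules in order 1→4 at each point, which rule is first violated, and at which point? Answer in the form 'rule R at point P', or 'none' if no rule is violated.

none

Zone of each point (C = within 1σ̂, B = 1σ̂–2σ̂, A = 2σ̂–3σ̂, * = beyond 3σ̂; sign = side of CL): 1:+B, 2:+C, 3:-C, 4:-C, 5:-B, 6:+C, 7:+B, 8:+C, 9:-C, 10:-C
No rule fires across all 10 points.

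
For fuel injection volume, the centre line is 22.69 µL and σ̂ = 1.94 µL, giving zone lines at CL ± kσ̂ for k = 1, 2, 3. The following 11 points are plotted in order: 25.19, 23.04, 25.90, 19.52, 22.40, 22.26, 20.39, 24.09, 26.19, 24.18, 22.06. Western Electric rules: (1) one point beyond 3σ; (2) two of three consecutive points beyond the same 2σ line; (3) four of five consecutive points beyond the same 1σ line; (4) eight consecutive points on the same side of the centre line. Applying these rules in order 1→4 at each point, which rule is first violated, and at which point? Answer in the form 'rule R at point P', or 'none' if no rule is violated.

none

Zone of each point (C = within 1σ̂, B = 1σ̂–2σ̂, A = 2σ̂–3σ̂, * = beyond 3σ̂; sign = side of CL): 1:+B, 2:+C, 3:+B, 4:-B, 5:-C, 6:-C, 7:-B, 8:+C, 9:+B, 10:+C, 11:-C
No rule fires across all 11 points.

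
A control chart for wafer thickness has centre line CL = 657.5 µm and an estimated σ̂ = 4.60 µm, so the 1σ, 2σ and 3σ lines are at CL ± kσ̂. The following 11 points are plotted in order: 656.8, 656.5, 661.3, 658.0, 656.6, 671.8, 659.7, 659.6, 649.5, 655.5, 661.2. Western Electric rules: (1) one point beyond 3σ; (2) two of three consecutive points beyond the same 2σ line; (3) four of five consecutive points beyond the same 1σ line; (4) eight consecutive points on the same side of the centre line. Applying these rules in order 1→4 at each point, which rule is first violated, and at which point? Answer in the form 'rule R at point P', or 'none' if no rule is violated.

Zone of each point (C = within 1σ̂, B = 1σ̂–2σ̂, A = 2σ̂–3σ̂, * = beyond 3σ̂; sign = side of CL): 1:-C, 2:-C, 3:+C, 4:+C, 5:-C, 6:+*, 7:+C, 8:+C, 9:-B, 10:-C, 11:+C
Rule 1 (one point beyond the 3σ limits) is satisfied at point 6.

rule 1 at point 6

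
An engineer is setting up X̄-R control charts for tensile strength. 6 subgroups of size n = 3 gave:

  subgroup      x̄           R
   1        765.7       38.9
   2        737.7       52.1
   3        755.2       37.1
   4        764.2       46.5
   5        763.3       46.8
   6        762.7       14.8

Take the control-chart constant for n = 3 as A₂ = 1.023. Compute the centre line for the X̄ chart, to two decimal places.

X̄̄ = (765.7 + 737.7 + 755.2 + 764.2 + 763.3 + 762.7) / 6 = 4548.8000 / 6 = 758.1333
CL = X̄̄ = 758.1333

758.13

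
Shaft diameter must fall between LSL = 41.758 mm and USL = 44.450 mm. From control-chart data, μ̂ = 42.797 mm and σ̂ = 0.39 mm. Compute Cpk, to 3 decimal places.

Cpu = (USL − μ̂) / (3σ̂) = (44.450 − 42.797) / (3 × 0.39) = 1.4128; Cpl = (μ̂ − LSL) / (3σ̂) = (42.797 − 41.758) / (3 × 0.39) = 0.8880; Cpk = min(Cpu, Cpl) = 0.8880

0.888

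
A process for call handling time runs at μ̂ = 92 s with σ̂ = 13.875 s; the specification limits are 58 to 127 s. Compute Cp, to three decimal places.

0.829

Cp = (USL − LSL) / (6σ̂) = (127 − 58) / (6 × 13.875) = 69.0000 / 83.2500 = 0.8288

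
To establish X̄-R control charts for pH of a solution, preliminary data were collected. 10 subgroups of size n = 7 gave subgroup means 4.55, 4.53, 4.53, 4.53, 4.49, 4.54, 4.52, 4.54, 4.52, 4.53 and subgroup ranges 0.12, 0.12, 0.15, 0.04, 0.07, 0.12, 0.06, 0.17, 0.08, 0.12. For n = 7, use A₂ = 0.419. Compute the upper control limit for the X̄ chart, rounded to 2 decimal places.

4.57

X̄̄ = (4.55 + 4.53 + 4.53 + 4.53 + 4.49 + 4.54 + 4.52 + 4.54 + 4.52 + 4.53) / 10 = 45.2800 / 10 = 4.5280
R̄ = (0.12 + 0.12 + 0.15 + 0.04 + 0.07 + 0.12 + 0.06 + 0.17 + 0.08 + 0.12) / 10 = 1.0500 / 10 = 0.1050
UCL = X̄̄ + A₂·R̄ = 4.5280 + 0.419 × 0.1050 = 4.5720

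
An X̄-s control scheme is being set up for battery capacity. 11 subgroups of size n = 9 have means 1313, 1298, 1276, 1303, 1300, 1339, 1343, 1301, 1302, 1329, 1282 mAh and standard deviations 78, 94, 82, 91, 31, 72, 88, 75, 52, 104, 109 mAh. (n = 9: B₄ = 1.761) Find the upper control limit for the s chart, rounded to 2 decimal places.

140.24

s̄ = (78 + 94 + 82 + 91 + 31 + 72 + 88 + 75 + 52 + 104 + 109) / 11 = 79.6364
UCL_s = B₄·s̄ = 1.761 × 79.6364 = 140.2396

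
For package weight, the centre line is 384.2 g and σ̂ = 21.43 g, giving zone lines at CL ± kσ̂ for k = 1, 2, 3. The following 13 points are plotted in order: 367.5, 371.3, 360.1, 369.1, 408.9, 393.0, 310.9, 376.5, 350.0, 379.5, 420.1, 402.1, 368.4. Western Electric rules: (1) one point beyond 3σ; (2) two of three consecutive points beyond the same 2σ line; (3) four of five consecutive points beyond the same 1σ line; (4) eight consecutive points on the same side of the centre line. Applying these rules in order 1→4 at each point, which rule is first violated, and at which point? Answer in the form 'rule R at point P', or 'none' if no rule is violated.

Zone of each point (C = within 1σ̂, B = 1σ̂–2σ̂, A = 2σ̂–3σ̂, * = beyond 3σ̂; sign = side of CL): 1:-C, 2:-C, 3:-B, 4:-C, 5:+B, 6:+C, 7:-*, 8:-C, 9:-B, 10:-C, 11:+B, 12:+C, 13:-C
Rule 1 (one point beyond the 3σ limits) is satisfied at point 7.

rule 1 at point 7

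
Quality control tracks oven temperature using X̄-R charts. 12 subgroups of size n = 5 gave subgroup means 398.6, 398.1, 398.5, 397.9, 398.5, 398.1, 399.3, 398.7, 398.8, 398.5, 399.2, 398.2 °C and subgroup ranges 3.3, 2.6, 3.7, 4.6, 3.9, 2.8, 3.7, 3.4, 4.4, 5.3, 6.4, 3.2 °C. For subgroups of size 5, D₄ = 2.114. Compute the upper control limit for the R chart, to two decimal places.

8.33

R̄ = (3.3 + 2.6 + 3.7 + 4.6 + 3.9 + 2.8 + 3.7 + 3.4 + 4.4 + 5.3 + 6.4 + 3.2) / 12 = 47.3000 / 12 = 3.9417
UCL_R = D₄·R̄ = 2.114 × 3.9417 = 8.3327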